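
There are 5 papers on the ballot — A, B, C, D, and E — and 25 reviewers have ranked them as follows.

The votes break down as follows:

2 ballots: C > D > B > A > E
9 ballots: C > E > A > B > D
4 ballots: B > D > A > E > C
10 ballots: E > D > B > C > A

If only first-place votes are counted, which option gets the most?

C

First-place vote totals:
  A: 0
  B: 4
  C: 11
  D: 0
  E: 10
C has the most first-place votes.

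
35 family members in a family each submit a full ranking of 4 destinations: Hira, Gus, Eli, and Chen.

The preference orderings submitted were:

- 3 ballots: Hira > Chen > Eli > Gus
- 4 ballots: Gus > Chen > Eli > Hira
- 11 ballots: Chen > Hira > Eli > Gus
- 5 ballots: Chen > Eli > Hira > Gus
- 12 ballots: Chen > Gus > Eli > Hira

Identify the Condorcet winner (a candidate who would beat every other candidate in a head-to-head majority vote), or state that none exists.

Head-to-head results (35 voters total):
Hira vs Gus: Hira wins 19–16.
Hira vs Eli: Eli wins 21–14.
Hira vs Chen: Chen wins 32–3.
Gus vs Eli: Eli wins 19–16.
Gus vs Chen: Chen wins 31–4.
Eli vs Chen: Chen wins 35–0.
Chen beats each rival — Hira (32–3), Gus (31–4), Eli (35–0) — so Chen is the Condorcet winner.

Chen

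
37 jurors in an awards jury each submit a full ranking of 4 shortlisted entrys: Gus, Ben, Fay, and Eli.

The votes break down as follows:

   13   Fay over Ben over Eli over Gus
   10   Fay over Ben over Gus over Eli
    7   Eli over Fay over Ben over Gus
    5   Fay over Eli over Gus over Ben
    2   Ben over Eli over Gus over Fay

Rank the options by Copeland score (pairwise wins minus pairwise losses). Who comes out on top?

Pairwise results:
  Gus vs Ben: Ben wins 32–5.
  Gus vs Fay: Fay wins 35–2.
  Gus vs Eli: Eli wins 27–10.
  Ben vs Fay: Fay wins 35–2.
  Ben vs Eli: Ben wins 25–12.
  Fay vs Eli: Fay wins 28–9.
Copeland scores (wins − losses):
  Gus: 0 − 3 = -3
  Ben: 2 − 1 = 1
  Fay: 3 − 0 = 3
  Eli: 1 − 2 = -1
Fay has the best Copeland score.

Fay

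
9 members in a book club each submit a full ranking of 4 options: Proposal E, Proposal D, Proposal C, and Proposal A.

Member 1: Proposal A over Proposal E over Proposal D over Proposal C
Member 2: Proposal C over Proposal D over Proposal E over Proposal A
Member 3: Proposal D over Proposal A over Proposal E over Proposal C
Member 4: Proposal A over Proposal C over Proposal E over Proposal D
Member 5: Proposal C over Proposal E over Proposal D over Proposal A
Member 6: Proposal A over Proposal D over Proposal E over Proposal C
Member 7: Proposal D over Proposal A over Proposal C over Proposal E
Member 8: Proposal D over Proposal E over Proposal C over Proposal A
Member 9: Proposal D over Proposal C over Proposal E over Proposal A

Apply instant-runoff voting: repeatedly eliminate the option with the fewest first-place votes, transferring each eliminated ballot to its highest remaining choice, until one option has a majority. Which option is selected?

Round 1: Proposal D 4, Proposal A 3, Proposal C 2, Proposal E 0. Proposal E has the fewest and is eliminated.
Round 2: Proposal D 4, Proposal A 3, Proposal C 2. Proposal C has the fewest and is eliminated.
Round 3: Proposal D 6, Proposal A 3. Proposal D has a majority.

Proposal D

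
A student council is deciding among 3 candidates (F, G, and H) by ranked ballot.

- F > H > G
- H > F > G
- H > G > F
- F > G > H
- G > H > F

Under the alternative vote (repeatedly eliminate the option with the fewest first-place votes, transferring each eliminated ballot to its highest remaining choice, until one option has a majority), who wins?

H

Round 1: F 2, H 2, G 1. G has the fewest and is eliminated.
Round 2: H 3, F 2. H has a majority.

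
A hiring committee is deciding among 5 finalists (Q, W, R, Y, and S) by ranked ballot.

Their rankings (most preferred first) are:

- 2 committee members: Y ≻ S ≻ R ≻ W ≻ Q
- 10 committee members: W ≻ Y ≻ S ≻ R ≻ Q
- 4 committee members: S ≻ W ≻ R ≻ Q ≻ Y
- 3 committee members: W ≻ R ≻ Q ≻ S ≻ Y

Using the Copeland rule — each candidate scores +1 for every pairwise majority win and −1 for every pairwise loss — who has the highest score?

W

Pairwise results:
  Q vs W: W wins 19–0.
  Q vs R: R wins 19–0.
  Q vs Y: Y wins 12–7.
  Q vs S: S wins 16–3.
  W vs R: W wins 17–2.
  W vs Y: W wins 17–2.
  W vs S: W wins 13–6.
  R vs Y: Y wins 12–7.
  R vs S: S wins 16–3.
  Y vs S: Y wins 12–7.
Copeland scores (wins − losses):
  Q: 0 − 4 = -4
  W: 4 − 0 = 4
  R: 1 − 3 = -2
  Y: 3 − 1 = 2
  S: 2 − 2 = 0
W has the best Copeland score.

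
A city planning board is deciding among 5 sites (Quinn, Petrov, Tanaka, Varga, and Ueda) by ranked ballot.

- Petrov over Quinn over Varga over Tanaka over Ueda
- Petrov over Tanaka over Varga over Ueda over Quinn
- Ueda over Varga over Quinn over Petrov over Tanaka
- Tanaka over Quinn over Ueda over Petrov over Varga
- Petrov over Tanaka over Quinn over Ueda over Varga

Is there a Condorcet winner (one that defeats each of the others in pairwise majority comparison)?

Yes

Head-to-head results (5 voters total):
Quinn vs Petrov: Petrov wins 3–2.
Quinn vs Tanaka: Tanaka wins 3–2.
Quinn vs Varga: Quinn wins 3–2.
Quinn vs Ueda: Quinn wins 3–2.
Petrov vs Tanaka: Petrov wins 4–1.
Petrov vs Varga: Petrov wins 4–1.
Petrov vs Ueda: Petrov wins 3–2.
Tanaka vs Varga: Tanaka wins 3–2.
Tanaka vs Ueda: Tanaka wins 4–1.
Varga vs Ueda: Ueda wins 3–2.
Petrov beats each rival — Quinn (3–2), Tanaka (4–1), Varga (4–1), Ueda (3–2) — so Petrov is the Condorcet winner.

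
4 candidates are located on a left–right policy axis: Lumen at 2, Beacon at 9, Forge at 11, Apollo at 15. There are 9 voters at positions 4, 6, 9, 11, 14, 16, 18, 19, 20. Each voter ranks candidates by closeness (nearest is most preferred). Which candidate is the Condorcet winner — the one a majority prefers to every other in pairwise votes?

Apollo

With single-peaked preferences on a line, the Condorcet winner is the candidate closest to the median voter.
The median voter (position 14) is closest to Apollo at 15.
Check: Apollo vs Beacon — voters closer to Apollo: 5 of 9.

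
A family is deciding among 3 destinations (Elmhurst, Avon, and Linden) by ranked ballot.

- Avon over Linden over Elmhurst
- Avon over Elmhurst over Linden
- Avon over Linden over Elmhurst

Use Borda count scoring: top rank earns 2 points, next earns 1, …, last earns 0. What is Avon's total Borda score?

Borda scores:
  Elmhurst: 0 + 1 + 0 = 1
  Avon: 2 + 2 + 2 = 6
  Linden: 1 + 0 + 1 = 2

6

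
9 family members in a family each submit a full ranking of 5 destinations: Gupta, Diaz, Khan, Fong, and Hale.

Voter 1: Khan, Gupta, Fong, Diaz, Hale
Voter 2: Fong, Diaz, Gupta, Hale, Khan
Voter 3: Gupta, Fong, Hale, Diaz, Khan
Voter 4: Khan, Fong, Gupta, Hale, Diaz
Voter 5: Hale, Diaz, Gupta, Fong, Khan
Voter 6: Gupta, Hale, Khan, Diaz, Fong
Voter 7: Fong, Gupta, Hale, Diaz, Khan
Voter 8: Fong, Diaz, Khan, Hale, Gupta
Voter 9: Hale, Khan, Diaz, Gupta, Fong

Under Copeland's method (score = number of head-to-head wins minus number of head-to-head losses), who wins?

Pairwise results:
  Gupta vs Diaz: Gupta wins 5–4.
  Gupta vs Khan: Gupta wins 5–4.
  Gupta vs Fong: Gupta wins 5–4.
  Gupta vs Hale: Gupta wins 6–3.
  Diaz vs Khan: Diaz wins 5–4.
  Diaz vs Fong: Fong wins 6–3.
  Diaz vs Hale: Hale wins 6–3.
  Khan vs Fong: Fong wins 5–4.
  Khan vs Hale: Hale wins 6–3.
  Fong vs Hale: Fong wins 6–3.
Copeland scores (wins − losses):
  Gupta: 4 − 0 = 4
  Diaz: 1 − 3 = -2
  Khan: 0 − 4 = -4
  Fong: 3 − 1 = 2
  Hale: 2 − 2 = 0
Gupta has the best Copeland score.

Gupta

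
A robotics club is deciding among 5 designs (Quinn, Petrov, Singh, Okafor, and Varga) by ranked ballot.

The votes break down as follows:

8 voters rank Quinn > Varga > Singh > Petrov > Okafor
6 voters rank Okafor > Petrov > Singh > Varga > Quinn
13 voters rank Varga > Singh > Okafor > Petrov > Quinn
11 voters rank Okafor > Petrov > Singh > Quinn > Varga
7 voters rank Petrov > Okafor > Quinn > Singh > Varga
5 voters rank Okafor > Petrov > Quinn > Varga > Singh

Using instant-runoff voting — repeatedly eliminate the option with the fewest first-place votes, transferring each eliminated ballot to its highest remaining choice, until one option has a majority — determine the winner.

Round 1: Okafor 22, Varga 13, Quinn 8, Petrov 7, Singh 0. Singh has the fewest and is eliminated.
Round 2: Okafor 22, Varga 13, Quinn 8, Petrov 7. Petrov has the fewest and is eliminated.
Round 3: Okafor 29, Varga 13, Quinn 8. Okafor has a majority.

Okafor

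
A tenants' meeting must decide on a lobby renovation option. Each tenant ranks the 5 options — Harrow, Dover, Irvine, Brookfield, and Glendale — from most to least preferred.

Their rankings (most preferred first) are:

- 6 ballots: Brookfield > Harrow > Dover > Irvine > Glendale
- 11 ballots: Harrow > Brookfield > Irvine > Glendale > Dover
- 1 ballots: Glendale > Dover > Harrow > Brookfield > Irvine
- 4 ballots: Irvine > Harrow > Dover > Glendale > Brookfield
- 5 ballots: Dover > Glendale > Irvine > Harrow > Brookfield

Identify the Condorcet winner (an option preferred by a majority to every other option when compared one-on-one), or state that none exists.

Harrow

Head-to-head results (27 voters total):
Harrow vs Dover: Harrow wins 21–6.
Harrow vs Irvine: Harrow wins 18–9.
Harrow vs Brookfield: Harrow wins 21–6.
Harrow vs Glendale: Harrow wins 21–6.
Dover vs Irvine: Irvine wins 15–12.
Dover vs Brookfield: Brookfield wins 17–10.
Dover vs Glendale: Dover wins 15–12.
Irvine vs Brookfield: Brookfield wins 18–9.
Irvine vs Glendale: Irvine wins 21–6.
Brookfield vs Glendale: Brookfield wins 17–10.
Harrow beats each rival — Dover (21–6), Irvine (18–9), Brookfield (21–6), Glendale (21–6) — so Harrow is the Condorcet winner.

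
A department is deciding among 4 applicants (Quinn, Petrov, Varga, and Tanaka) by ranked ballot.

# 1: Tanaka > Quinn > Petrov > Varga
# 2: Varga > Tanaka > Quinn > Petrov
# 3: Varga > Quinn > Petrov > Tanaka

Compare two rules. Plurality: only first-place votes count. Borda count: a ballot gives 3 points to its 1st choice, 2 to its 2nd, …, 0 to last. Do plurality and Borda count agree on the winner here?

Plurality first-place counts: Quinn 0, Petrov 0, Varga 2, Tanaka 1 → Varga.
Borda totals: Quinn 5, Petrov 2, Varga 6, Tanaka 5 → Varga.
The two rules agree on Varga.

Yes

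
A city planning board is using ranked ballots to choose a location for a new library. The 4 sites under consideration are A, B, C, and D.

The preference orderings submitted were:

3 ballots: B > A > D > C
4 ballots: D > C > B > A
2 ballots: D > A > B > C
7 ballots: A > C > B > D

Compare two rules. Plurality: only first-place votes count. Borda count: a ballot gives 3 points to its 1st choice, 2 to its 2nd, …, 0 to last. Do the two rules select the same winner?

Plurality first-place counts: A 7, B 3, C 0, D 6 → A.
Borda totals: A 31, B 22, C 22, D 21 → A.
The two rules agree on A.

Yes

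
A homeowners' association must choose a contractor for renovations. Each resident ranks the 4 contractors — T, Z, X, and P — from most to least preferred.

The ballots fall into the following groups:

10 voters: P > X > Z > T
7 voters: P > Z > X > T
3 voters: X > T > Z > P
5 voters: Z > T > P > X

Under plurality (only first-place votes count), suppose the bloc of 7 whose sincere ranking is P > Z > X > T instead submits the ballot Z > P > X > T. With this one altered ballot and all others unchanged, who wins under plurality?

First-place totals with the altered ballot: T 0, Z 12, X 3, P 10.
The switch changes the winner from P to Z.

Z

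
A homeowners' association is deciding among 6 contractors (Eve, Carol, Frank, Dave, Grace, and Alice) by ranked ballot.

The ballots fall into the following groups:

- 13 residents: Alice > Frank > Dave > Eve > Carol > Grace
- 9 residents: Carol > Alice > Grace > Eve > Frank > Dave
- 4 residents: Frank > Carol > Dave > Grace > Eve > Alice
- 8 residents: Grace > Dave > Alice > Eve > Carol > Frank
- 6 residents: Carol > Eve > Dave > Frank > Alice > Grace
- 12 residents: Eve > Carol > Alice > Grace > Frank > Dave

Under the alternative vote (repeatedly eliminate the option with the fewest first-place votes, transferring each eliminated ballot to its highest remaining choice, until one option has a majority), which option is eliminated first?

Round 1: Carol 15, Alice 13, Eve 12, Grace 8, Frank 4, Dave 0. Dave has the fewest and is eliminated.
Round 2: Carol 15, Alice 13, Eve 12, Grace 8, Frank 4. Frank has the fewest and is eliminated.
Round 3: Carol 19, Alice 13, Eve 12, Grace 8. Grace has the fewest and is eliminated.
Round 4: Alice 21, Carol 19, Eve 12. Eve has the fewest and is eliminated.
Round 5: Carol 31, Alice 21. Carol has a majority.

Dave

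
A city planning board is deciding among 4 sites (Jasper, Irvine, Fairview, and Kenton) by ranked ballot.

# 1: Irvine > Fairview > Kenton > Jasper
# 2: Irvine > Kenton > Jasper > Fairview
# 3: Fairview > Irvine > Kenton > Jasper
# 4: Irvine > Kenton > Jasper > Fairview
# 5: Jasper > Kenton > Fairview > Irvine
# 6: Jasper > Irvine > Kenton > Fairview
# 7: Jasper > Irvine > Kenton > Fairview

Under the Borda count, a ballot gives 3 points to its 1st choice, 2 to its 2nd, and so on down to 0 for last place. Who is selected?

Irvine

Borda scores:
  Jasper: 0 + 1 + 0 + 1 + 3 + 3 + 3 = 11
  Irvine: 3 + 3 + 2 + 3 + 0 + 2 + 2 = 15
  Fairview: 2 + 0 + 3 + 0 + 1 + 0 + 0 = 6
  Kenton: 1 + 2 + 1 + 2 + 2 + 1 + 1 = 10
Irvine has the highest total.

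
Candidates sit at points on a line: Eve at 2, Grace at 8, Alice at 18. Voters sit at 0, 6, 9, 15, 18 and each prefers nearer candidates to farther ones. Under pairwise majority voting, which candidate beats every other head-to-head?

Grace

With single-peaked preferences on a line, the Condorcet winner is the candidate closest to the median voter.
The median voter (position 9) is closest to Grace at 8.
Check: Grace vs Alice — voters closer to Grace: 3 of 5.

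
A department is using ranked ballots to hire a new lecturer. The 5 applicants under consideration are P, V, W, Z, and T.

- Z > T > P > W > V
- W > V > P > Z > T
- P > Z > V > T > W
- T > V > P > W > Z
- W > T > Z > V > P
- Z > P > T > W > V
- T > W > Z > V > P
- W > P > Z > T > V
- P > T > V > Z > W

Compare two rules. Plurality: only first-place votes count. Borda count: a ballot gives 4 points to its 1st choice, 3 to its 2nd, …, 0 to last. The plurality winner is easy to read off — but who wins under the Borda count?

T

Plurality first-place counts: P 2, V 0, W 3, Z 2, T 2 → W.
Borda totals: P 20, V 12, W 18, Z 19, T 21 → T.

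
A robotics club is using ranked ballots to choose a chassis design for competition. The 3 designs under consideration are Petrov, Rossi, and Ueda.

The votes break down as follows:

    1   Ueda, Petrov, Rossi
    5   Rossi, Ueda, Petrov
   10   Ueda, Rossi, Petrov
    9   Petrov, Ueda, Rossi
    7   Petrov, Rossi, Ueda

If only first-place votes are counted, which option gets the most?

First-place vote totals:
  Petrov: 16
  Rossi: 5
  Ueda: 11
Petrov has the most first-place votes.

Petrov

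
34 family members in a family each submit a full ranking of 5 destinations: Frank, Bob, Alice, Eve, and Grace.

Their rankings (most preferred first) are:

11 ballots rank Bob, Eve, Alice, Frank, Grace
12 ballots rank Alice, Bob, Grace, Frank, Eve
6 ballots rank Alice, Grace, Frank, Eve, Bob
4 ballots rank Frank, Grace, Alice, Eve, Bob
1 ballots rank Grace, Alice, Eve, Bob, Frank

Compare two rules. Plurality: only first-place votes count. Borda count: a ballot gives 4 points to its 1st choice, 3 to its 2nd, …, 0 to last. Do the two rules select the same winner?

Plurality first-place counts: Frank 4, Bob 11, Alice 18, Eve 0, Grace 1 → Alice.
Borda totals: Frank 51, Bob 81, Alice 105, Eve 45, Grace 58 → Alice.
The two rules agree on Alice.

Yes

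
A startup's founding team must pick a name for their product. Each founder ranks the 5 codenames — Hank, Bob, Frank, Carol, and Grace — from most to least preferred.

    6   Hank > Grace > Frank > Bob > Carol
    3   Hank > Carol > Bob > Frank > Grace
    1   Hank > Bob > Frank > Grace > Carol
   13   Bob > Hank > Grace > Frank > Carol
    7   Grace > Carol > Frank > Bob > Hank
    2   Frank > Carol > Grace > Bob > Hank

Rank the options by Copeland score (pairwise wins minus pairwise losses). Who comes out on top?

Pairwise results:
  Hank vs Bob: Bob wins 22–10.
  Hank vs Frank: Hank wins 23–9.
  Hank vs Carol: Hank wins 23–9.
  Hank vs Grace: Hank wins 23–9.
  Bob vs Frank: Bob wins 17–15.
  Bob vs Carol: Bob wins 20–12.
  Bob vs Grace: Bob wins 17–15.
  Frank vs Carol: Frank wins 22–10.
  Frank vs Grace: Grace wins 26–6.
  Carol vs Grace: Grace wins 27–5.
Copeland scores (wins − losses):
  Hank: 3 − 1 = 2
  Bob: 4 − 0 = 4
  Frank: 1 − 3 = -2
  Carol: 0 − 4 = -4
  Grace: 2 − 2 = 0
Bob has the best Copeland score.

Bob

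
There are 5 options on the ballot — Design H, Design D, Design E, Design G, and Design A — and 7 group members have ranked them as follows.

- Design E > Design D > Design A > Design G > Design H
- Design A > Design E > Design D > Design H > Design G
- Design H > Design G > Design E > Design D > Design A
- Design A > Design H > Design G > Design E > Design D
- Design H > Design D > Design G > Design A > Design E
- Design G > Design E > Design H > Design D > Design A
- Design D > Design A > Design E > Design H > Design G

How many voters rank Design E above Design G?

3

Ballots ranking Design E above Design G: 3.
Ballots ranking Design G above Design E: 4.
So 3 of 7 voters prefer Design E to Design G.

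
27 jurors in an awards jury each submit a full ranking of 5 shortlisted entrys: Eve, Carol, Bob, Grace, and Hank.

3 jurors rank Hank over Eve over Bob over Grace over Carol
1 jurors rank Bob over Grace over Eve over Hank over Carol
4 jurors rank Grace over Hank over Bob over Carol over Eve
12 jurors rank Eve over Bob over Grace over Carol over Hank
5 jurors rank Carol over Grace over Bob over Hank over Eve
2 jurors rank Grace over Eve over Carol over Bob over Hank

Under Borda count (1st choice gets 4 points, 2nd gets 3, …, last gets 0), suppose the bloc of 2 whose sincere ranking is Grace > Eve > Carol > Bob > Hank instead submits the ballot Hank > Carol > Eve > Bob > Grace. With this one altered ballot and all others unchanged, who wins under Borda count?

Bob

Borda totals with the altered ballot: Eve 63, Carol 42, Bob 66, Grace 61, Hank 38.
The switch changes the winner from Grace to Bob.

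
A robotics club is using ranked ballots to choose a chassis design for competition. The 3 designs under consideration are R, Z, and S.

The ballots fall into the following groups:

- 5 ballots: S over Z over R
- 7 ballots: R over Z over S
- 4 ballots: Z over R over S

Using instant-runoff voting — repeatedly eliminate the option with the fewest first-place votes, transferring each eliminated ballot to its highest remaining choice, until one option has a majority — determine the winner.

Round 1: R 7, S 5, Z 4. Z has the fewest and is eliminated.
Round 2: R 11, S 5. R has a majority.

R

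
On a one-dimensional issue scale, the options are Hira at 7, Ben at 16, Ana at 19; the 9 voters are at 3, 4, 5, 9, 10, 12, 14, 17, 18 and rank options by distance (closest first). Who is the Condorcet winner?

Hira

With single-peaked preferences on a line, the Condorcet winner is the candidate closest to the median voter.
The median voter (position 10) is closest to Hira at 7.
Check: Hira vs Ben — voters closer to Hira: 5 of 9.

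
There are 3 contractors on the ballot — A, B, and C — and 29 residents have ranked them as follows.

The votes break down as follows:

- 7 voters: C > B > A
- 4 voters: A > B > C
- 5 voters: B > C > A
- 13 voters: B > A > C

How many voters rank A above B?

Ballots ranking A above B: 4.
Ballots ranking B above A: 7+5+13 = 25.
So 4 of 29 voters prefer A to B.

4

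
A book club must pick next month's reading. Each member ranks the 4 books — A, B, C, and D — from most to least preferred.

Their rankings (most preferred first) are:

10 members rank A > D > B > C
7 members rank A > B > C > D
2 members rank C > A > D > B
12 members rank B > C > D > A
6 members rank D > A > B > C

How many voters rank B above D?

Ballots ranking B above D: 7+12 = 19.
Ballots ranking D above B: 10+2+6 = 18.
So 19 of 37 voters prefer B to D.

19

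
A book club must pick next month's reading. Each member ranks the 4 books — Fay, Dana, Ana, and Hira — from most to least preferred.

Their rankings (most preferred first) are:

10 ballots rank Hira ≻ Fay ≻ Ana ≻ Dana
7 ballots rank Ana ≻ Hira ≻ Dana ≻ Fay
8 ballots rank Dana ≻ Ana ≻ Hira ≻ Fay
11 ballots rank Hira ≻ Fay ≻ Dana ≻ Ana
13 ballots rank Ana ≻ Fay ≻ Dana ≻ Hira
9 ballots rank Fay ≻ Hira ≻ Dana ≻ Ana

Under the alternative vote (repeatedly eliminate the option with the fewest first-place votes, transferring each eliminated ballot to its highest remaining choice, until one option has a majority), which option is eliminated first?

Dana

Round 1: Hira 21, Ana 20, Fay 9, Dana 8. Dana has the fewest and is eliminated.
Round 2: Ana 28, Hira 21, Fay 9. Fay has the fewest and is eliminated.
Round 3: Hira 30, Ana 28. Hira has a majority.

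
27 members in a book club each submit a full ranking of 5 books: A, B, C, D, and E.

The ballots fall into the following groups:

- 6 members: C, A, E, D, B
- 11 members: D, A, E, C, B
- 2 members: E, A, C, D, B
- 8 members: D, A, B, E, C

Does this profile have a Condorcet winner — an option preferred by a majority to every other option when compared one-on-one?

Yes

Head-to-head results (27 voters total):
A vs B: A wins 27–0.
A vs C: A wins 21–6.
A vs D: D wins 19–8.
A vs E: A wins 25–2.
B vs C: C wins 19–8.
B vs D: D wins 27–0.
B vs E: E wins 19–8.
C vs D: D wins 19–8.
C vs E: E wins 21–6.
D vs E: D wins 19–8.
D beats each rival — A (19–8), B (27–0), C (19–8), E (19–8) — so D is the Condorcet winner.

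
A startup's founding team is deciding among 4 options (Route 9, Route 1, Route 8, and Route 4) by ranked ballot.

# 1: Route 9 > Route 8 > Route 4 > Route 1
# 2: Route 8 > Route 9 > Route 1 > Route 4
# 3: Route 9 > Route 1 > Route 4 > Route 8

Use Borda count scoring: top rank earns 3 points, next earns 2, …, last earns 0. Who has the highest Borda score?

Route 9

Borda scores:
  Route 9: 3 + 2 + 3 = 8
  Route 1: 0 + 1 + 2 = 3
  Route 8: 2 + 3 + 0 = 5
  Route 4: 1 + 0 + 1 = 2
Route 9 has the highest total.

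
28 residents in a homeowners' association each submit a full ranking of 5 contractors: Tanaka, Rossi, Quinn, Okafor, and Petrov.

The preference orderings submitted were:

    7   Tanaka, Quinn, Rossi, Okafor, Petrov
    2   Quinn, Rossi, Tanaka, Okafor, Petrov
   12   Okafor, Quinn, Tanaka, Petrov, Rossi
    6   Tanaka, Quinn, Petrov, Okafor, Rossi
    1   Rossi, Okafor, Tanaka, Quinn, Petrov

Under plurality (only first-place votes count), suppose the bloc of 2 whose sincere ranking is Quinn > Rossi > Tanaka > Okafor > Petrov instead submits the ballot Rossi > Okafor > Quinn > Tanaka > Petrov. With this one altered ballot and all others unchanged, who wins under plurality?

Tanaka

First-place totals with the altered ballot: Tanaka 13, Rossi 3, Quinn 0, Okafor 12, Petrov 0.
The winner is unchanged: still Tanaka.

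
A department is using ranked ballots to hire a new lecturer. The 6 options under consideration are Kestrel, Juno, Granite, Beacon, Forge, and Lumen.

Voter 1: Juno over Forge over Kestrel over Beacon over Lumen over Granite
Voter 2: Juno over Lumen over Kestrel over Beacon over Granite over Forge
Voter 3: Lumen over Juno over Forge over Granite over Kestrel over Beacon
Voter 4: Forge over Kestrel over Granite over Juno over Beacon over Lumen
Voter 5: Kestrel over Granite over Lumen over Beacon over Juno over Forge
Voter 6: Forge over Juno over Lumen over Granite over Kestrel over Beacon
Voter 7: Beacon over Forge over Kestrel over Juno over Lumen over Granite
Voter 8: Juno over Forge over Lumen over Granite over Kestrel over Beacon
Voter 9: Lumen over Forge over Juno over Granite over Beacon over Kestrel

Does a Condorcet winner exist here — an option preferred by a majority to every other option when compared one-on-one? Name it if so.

Head-to-head results (9 voters total):
Kestrel vs Juno: Juno wins 6–3.
Kestrel vs Granite: Kestrel wins 5–4.
Kestrel vs Beacon: Kestrel wins 7–2.
Kestrel vs Forge: Forge wins 7–2.
Kestrel vs Lumen: Lumen wins 5–4.
Juno vs Granite: Juno wins 7–2.
Juno vs Beacon: Juno wins 7–2.
Juno vs Forge: Juno wins 5–4.
Juno vs Lumen: Juno wins 6–3.
Granite vs Beacon: Granite wins 6–3.
Granite vs Forge: Forge wins 7–2.
Granite vs Lumen: Lumen wins 7–2.
Beacon vs Forge: Forge wins 6–3.
Beacon vs Lumen: Lumen wins 6–3.
Forge vs Lumen: Forge wins 5–4.
Juno beats each rival — Kestrel (6–3), Granite (7–2), Beacon (7–2), Forge (5–4), Lumen (6–3) — so Juno is the Condorcet winner.

Juno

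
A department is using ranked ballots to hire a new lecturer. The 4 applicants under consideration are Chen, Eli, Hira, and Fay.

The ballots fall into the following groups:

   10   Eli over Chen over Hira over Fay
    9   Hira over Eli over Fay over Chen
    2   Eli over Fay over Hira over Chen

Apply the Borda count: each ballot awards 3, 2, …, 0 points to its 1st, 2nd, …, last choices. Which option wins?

Eli

Borda scores:
  Chen: 10·2 + 9·0 + 2·0 = 20
  Eli: 10·3 + 9·2 + 2·3 = 54
  Hira: 10·1 + 9·3 + 2·1 = 39
  Fay: 10·0 + 9·1 + 2·2 = 13
Eli has the highest total.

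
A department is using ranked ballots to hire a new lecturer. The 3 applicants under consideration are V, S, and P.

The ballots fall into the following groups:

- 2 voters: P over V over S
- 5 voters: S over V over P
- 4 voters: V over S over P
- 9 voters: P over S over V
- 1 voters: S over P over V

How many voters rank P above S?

Ballots ranking P above S: 2+9 = 11.
Ballots ranking S above P: 5+4+1 = 10.
So 11 of 21 voters prefer P to S.

11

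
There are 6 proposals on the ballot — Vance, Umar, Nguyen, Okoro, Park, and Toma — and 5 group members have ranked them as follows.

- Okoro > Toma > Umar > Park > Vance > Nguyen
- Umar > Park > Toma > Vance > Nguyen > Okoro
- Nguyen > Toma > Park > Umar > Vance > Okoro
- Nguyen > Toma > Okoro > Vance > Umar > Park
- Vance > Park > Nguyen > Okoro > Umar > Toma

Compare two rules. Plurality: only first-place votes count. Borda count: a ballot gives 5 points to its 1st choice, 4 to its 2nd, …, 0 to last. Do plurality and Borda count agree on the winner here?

No

Plurality first-place counts: Vance 1, Umar 1, Nguyen 2, Okoro 1, Park 0, Toma 0 → Nguyen.
Borda totals: Vance 11, Umar 12, Nguyen 14, Okoro 10, Park 13, Toma 15 → Toma.
The two rules disagree: plurality picks Nguyen, Borda picks Toma.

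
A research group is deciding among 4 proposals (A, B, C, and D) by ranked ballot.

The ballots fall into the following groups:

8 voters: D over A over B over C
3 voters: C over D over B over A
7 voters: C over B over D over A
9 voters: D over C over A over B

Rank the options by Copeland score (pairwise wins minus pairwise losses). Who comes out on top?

Pairwise results:
  A vs B: A wins 17–10.
  A vs C: C wins 19–8.
  A vs D: D wins 27–0.
  B vs C: C wins 19–8.
  B vs D: D wins 20–7.
  C vs D: D wins 17–10.
Copeland scores (wins − losses):
  A: 1 − 2 = -1
  B: 0 − 3 = -3
  C: 2 − 1 = 1
  D: 3 − 0 = 3
D has the best Copeland score.

D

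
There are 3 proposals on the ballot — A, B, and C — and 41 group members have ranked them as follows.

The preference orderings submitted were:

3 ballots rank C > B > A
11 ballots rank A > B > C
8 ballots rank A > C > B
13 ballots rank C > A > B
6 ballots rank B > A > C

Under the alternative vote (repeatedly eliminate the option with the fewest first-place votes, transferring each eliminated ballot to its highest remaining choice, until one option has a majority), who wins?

Round 1: A 19, C 16, B 6. B has the fewest and is eliminated.
Round 2: A 25, C 16. A has a majority.

A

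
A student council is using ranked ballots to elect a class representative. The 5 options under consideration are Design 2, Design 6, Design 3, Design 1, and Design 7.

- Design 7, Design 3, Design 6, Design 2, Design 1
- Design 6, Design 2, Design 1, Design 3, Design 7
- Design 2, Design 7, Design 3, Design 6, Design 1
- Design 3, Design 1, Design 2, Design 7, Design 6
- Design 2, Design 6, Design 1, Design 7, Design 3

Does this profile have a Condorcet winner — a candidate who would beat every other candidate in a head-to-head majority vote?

Yes

Head-to-head results (5 voters total):
Design 2 vs Design 6: Design 2 wins 3–2.
Design 2 vs Design 3: Design 2 wins 3–2.
Design 2 vs Design 1: Design 2 wins 4–1.
Design 2 vs Design 7: Design 2 wins 4–1.
Design 6 vs Design 3: Design 3 wins 3–2.
Design 6 vs Design 1: Design 6 wins 4–1.
Design 6 vs Design 7: Design 7 wins 3–2.
Design 3 vs Design 1: Design 3 wins 3–2.
Design 3 vs Design 7: Design 7 wins 3–2.
Design 1 vs Design 7: Design 1 wins 3–2.
Design 2 beats each rival — Design 6 (3–2), Design 3 (3–2), Design 1 (4–1), Design 7 (4–1) — so Design 2 is the Condorcet winner.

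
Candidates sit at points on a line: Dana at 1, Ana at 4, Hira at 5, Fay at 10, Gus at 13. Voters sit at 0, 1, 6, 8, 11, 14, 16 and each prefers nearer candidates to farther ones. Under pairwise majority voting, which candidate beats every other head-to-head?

With single-peaked preferences on a line, the Condorcet winner is the candidate closest to the median voter.
The median voter (position 8) is closest to Fay at 10.
Check: Fay vs Ana — voters closer to Fay: 4 of 7.

Fay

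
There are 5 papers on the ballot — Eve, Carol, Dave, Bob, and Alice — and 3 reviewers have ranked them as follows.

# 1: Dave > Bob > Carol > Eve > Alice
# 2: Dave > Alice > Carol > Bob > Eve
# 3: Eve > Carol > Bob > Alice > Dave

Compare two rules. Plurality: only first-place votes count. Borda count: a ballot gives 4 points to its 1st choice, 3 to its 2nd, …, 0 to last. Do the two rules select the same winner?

Yes

Plurality first-place counts: Eve 1, Carol 0, Dave 2, Bob 0, Alice 0 → Dave.
Borda totals: Eve 5, Carol 7, Dave 8, Bob 6, Alice 4 → Dave.
The two rules agree on Dave.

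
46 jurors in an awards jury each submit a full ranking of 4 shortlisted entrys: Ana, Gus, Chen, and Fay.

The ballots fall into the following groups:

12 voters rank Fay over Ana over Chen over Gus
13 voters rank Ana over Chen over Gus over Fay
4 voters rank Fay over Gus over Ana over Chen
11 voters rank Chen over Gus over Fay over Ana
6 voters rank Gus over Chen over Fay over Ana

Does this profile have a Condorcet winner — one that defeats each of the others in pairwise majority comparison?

No

Head-to-head results (46 voters total):
Ana vs Gus: Ana wins 25–21.
Ana vs Chen: Ana wins 29–17.
Ana vs Fay: Fay wins 33–13.
Gus vs Chen: Chen wins 36–10.
Gus vs Fay: Gus wins 30–16.
Chen vs Fay: Chen wins 30–16.
No candidate beats all others: Ana beats Gus beats Fay beats Ana, a majority cycle.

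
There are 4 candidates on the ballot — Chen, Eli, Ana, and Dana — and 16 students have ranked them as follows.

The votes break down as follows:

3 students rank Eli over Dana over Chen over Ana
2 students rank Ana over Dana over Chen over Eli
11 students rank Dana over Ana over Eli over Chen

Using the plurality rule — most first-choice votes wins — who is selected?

First-place vote totals:
  Chen: 0
  Eli: 3
  Ana: 2
  Dana: 11
Dana has the most first-place votes.

Dana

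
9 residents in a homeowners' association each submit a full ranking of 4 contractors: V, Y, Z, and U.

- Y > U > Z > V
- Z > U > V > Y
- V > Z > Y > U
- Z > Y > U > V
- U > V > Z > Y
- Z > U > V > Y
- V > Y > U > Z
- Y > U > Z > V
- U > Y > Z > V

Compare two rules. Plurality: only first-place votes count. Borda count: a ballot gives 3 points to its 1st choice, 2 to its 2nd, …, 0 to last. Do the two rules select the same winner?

Plurality first-place counts: V 2, Y 2, Z 3, U 2 → Z.
Borda totals: V 10, Y 13, Z 15, U 16 → U.
The two rules disagree: plurality picks Z, Borda picks U.

No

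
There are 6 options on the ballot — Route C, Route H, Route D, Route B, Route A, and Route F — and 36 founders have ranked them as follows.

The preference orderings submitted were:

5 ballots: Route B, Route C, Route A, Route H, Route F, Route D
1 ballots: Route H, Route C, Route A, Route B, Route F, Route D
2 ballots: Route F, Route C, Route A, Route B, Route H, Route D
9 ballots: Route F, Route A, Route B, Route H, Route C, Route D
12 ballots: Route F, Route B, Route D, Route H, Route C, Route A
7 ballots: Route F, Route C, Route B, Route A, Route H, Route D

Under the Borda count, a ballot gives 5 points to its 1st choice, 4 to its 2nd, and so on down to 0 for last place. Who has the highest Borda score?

Route F

Borda scores:
  Route C: 5·4 + 4 + 2·4 + 9·1 + 12·1 + 7·4 = 81
  Route H: 5·2 + 5 + 2·1 + 9·2 + 12·2 + 7·1 = 66
  Route D: 5·0 + 0 + 2·0 + 9·0 + 12·3 + 7·0 = 36
  Route B: 5·5 + 2 + 2·2 + 9·3 + 12·4 + 7·3 = 127
  Route A: 5·3 + 3 + 2·3 + 9·4 + 12·0 + 7·2 = 74
  Route F: 5·1 + 1 + 2·5 + 9·5 + 12·5 + 7·5 = 156
Route F has the highest total.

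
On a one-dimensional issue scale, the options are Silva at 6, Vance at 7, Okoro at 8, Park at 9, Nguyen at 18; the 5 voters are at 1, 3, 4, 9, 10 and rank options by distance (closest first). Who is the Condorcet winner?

Silva

With single-peaked preferences on a line, the Condorcet winner is the candidate closest to the median voter.
The median voter (position 4) is closest to Silva at 6.
Check: Silva vs Nguyen — voters closer to Silva: 5 of 5.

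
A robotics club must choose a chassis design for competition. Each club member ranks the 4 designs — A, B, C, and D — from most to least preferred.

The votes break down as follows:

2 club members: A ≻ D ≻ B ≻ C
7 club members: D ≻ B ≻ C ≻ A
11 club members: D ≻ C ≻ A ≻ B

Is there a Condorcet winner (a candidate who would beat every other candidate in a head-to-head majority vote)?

Yes

Head-to-head results (20 voters total):
A vs B: A wins 13–7.
A vs C: C wins 18–2.
A vs D: D wins 18–2.
B vs C: C wins 11–9.
B vs D: D wins 20–0.
C vs D: D wins 20–0.
D beats each rival — A (18–2), B (20–0), C (20–0) — so D is the Condorcet winner.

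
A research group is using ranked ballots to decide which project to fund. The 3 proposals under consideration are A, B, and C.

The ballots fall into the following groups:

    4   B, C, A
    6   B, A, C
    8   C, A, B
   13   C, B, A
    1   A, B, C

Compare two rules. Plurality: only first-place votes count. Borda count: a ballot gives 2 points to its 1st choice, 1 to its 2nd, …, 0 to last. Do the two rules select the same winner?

Yes

Plurality first-place counts: A 1, B 10, C 21 → C.
Borda totals: A 16, B 34, C 46 → C.
The two rules agree on C.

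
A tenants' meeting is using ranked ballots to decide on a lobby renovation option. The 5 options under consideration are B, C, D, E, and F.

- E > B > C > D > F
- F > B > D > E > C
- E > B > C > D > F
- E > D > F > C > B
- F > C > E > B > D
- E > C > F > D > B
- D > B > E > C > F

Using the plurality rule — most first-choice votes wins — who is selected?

E

First-place vote totals:
  B: 0
  C: 0
  D: 1
  E: 4
  F: 2
E has the most first-place votes.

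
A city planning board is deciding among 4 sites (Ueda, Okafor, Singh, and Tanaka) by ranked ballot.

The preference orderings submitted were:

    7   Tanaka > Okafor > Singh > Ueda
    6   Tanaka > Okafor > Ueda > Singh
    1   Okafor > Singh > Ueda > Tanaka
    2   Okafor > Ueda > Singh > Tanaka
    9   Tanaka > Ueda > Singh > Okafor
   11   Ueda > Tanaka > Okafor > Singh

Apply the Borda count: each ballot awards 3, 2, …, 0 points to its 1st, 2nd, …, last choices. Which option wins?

Borda scores:
  Ueda: 7·0 + 6·1 + 1 + 2·2 + 9·2 + 11·3 = 62
  Okafor: 7·2 + 6·2 + 3 + 2·3 + 9·0 + 11·1 = 46
  Singh: 7·1 + 6·0 + 2 + 2·1 + 9·1 + 11·0 = 20
  Tanaka: 7·3 + 6·3 + 0 + 2·0 + 9·3 + 11·2 = 88
Tanaka has the highest total.

Tanaka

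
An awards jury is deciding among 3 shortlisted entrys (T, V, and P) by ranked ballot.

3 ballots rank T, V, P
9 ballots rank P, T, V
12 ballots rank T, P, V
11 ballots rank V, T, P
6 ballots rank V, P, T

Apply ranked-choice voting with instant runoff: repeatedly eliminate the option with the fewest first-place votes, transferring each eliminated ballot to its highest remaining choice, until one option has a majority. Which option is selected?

T

Round 1: V 17, T 15, P 9. P has the fewest and is eliminated.
Round 2: T 24, V 17. T has a majority.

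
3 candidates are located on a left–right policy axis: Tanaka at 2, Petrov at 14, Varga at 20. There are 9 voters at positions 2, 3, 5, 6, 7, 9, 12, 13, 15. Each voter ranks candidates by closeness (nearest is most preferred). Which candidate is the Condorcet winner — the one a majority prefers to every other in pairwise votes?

Tanaka

With single-peaked preferences on a line, the Condorcet winner is the candidate closest to the median voter.
The median voter (position 7) is closest to Tanaka at 2.
Check: Tanaka vs Petrov — voters closer to Tanaka: 5 of 9.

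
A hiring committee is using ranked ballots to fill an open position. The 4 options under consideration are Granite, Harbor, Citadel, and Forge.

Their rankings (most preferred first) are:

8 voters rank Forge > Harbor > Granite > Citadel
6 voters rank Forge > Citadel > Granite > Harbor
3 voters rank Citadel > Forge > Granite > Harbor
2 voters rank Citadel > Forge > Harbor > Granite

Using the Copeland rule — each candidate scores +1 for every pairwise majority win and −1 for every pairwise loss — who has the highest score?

Pairwise results:
  Granite vs Harbor: Harbor wins 10–9.
  Granite vs Citadel: Citadel wins 11–8.
  Granite vs Forge: Forge wins 19–0.
  Harbor vs Citadel: Citadel wins 11–8.
  Harbor vs Forge: Forge wins 19–0.
  Citadel vs Forge: Forge wins 14–5.
Copeland scores (wins − losses):
  Granite: 0 − 3 = -3
  Harbor: 1 − 2 = -1
  Citadel: 2 − 1 = 1
  Forge: 3 − 0 = 3
Forge has the best Copeland score.

Forge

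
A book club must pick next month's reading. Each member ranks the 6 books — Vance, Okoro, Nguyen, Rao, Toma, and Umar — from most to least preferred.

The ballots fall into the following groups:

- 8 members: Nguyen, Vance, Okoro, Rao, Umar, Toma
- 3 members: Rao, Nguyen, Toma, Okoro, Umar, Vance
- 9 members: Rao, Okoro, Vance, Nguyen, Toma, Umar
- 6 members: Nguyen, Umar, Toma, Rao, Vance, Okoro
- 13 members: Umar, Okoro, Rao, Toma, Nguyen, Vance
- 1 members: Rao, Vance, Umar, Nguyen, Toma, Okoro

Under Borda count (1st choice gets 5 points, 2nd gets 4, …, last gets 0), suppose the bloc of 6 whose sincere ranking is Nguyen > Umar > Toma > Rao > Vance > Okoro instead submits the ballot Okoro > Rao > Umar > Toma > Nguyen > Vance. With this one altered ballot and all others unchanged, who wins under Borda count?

Okoro

Borda totals with the altered ballot: Vance 63, Okoro 148, Nguyen 91, Rao 144, Toma 57, Umar 97.
The switch changes the winner from Rao to Okoro.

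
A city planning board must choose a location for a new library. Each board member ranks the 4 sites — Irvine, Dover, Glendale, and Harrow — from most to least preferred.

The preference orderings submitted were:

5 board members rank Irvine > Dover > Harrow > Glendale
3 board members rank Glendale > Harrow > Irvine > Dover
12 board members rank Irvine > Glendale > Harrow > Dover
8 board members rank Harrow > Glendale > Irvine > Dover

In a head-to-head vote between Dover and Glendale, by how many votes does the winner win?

Ballots ranking Dover above Glendale: 5.
Ballots ranking Glendale above Dover: 3+12+8 = 23.
Glendale wins 23–5, a margin of 18.

18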